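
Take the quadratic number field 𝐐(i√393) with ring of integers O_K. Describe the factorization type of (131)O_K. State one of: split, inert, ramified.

p ramifies

Since -393 ≢ 1 mod 4, the ring of integers is ℤ[√-393] with discriminant 4·(-393) = -1572.
Ramification test: 131 | -1572. The prime 131 ramifies in K.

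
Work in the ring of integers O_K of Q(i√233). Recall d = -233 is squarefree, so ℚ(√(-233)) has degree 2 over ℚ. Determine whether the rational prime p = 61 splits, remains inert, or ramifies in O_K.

61 remains inert

-233 mod 4 = 3, hence disc K = 4·(-233) = -932 and O_K = ℤ[√-233].
disc(K) = -932 is not divisible by 61; 61 is unramified.
Euler's criterion: (-233)^30 mod 61 = 60. Thus (-233|61) = -1.
d is a non-residue mod p, hence 61 remains inert in O_K.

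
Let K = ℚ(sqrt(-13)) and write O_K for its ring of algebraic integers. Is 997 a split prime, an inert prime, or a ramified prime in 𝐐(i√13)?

Since -13 ≢ 1 mod 4, the ring of integers is ℤ[√-13] with discriminant 4·(-13) = -52.
997 ∤ -52, so 997 is unramified.
(-13/997) = 984^498 mod 997 = 1, giving Legendre symbol 1.
(-13/997) = 1, so 997 splits.

997 splits in O_K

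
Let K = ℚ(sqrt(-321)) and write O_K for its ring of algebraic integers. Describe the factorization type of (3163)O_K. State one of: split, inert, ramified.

splits completely

Since -321 ≢ 1 mod 4, the ring of integers is ℤ[√-321] with discriminant 4·(-321) = -1284.
disc(K) = -1284 is not divisible by 3163; 3163 is unramified.
Legendre symbol by Euler's criterion: (-321/3163) ≡ (-321)^1581 ≡ 1 (mod 3163), i.e. (-321/3163) = 1.
Legendre symbol 1 ⇒ 3163 is split.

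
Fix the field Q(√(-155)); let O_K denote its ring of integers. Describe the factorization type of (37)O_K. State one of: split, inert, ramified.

-155 mod 4 = 1, hence disc K = -155 and O_K = ℤ[(1+√-155)/2].
37 ∤ -155, so 37 is unramified.
Legendre symbol by Euler's criterion: (-155/37) ≡ (-155)^18 ≡ 1 (mod 37), i.e. (-155/37) = 1.
d is a quadratic residue mod p, hence 37 splits in O_K.

p splits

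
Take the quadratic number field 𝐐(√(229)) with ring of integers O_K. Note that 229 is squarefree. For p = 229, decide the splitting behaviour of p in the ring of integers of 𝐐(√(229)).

229 mod 4 = 1, hence disc K = 229 and O_K = ℤ[(1+√229)/2].
229 divides disc(K) = 229, so 229 ramifies.

ramified — (229) = 𝔭²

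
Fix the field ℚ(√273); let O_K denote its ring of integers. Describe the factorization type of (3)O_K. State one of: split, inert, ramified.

3 is ramified

273 mod 4 = 1, hence disc K = 273 and O_K = ℤ[(1+√273)/2].
Ramification test: 3 | 273. The prime 3 ramifies in K.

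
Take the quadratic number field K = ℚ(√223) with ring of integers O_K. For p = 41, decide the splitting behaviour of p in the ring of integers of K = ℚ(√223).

Since 223 ≢ 1 mod 4, the ring of integers is ℤ[√223] with discriminant 4·223 = 892.
disc(K) = 892 is not divisible by 41; 41 is unramified.
Legendre symbol by Euler's criterion: (223/41) ≡ 223^20 ≡ 1 (mod 41), i.e. (223/41) = 1.
Legendre symbol 1 ⇒ 41 is split.

41 splits in O_K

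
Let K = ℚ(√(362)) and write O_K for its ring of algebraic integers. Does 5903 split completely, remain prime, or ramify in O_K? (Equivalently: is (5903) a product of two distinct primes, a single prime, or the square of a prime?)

d = 362 ≡ 2 (mod 4), so O_K = ℤ[√362] and disc(K) = 4d = 1448.
5903 ∤ 1448, so 5903 is unramified.
Compute (362/5903) via Euler: 362^((5903-1)/2) mod 5903 = 1, so (362/5903) = 1.
(362/5903) = 1, so 5903 splits.

p splits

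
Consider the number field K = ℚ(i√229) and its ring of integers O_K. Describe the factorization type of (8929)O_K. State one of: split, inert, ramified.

remains prime (inert)

d = -229 ≡ 3 (mod 4), so O_K = ℤ[√-229] and disc(K) = 4d = -916.
disc(K) = -916 is not divisible by 8929; 8929 is unramified.
Euler's criterion: (-229)^4464 mod 8929 = 8928. Thus (-229|8929) = -1.
Legendre symbol -1 ⇒ 8929 is inert.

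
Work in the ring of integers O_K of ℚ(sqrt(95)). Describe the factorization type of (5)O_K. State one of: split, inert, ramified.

ramified — (5) = 𝔭²

95 mod 4 = 3, hence disc K = 4·95 = 380 and O_K = ℤ[√95].
disc(K) = 380 = 5·76, so p = 5 is ramified.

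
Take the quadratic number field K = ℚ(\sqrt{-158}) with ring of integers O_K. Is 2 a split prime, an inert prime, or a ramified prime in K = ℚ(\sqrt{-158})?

ramifies in O_K

d = -158 ≡ 2 (mod 4), so O_K = ℤ[√-158] and disc(K) = 4d = -632.
disc(K) = -632 = 2·(-316), so p = 2 is ramified.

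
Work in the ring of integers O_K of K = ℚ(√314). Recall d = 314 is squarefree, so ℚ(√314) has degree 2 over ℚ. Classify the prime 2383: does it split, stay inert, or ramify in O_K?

d = 314 ≡ 2 (mod 4), so O_K = ℤ[√314] and disc(K) = 4d = 1256.
disc(K) = 1256 is not divisible by 2383; 2383 is unramified.
(314/2383) = 314^1191 mod 2383 = 2382, giving Legendre symbol -1.
d is a non-residue mod p, hence 2383 remains inert in O_K.

inert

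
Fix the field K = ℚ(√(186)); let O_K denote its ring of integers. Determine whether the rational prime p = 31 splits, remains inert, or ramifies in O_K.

ramified — (31) = 𝔭²

d = 186 ≡ 2 (mod 4), so O_K = ℤ[√186] and disc(K) = 4d = 744.
31 divides disc(K) = 744, so 31 ramifies.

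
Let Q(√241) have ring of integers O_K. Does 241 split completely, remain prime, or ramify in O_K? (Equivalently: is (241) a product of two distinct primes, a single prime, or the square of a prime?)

ramifies in O_K

241 mod 4 = 1, hence disc K = 241 and O_K = ℤ[(1+√241)/2].
241 divides disc(K) = 241, so 241 ramifies.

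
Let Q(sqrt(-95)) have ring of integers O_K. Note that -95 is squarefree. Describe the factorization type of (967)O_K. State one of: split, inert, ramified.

inert

-95 mod 4 = 1, hence disc K = -95 and O_K = ℤ[(1+√-95)/2].
disc(K) = -95 is not divisible by 967; 967 is unramified.
Legendre symbol by Euler's criterion: (-95/967) ≡ (-95)^483 ≡ 966 (mod 967), i.e. (-95/967) = -1.
Legendre symbol -1 ⇒ 967 is inert.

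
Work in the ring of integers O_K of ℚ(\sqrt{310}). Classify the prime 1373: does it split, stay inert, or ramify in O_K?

Since 310 ≢ 1 mod 4, the ring of integers is ℤ[√310] with discriminant 4·310 = 1240.
1373 ∤ 1240, so 1373 is unramified.
Euler's criterion: 310^686 mod 1373 = 1. Thus (310|1373) = 1.
(310/1373) = 1, so 1373 splits.

p splits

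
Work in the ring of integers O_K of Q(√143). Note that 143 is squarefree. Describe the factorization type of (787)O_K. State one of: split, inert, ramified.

remains prime (inert)

d = 143 ≡ 3 (mod 4), so O_K = ℤ[√143] and disc(K) = 4d = 572.
787 ∤ 572, so 787 is unramified.
Legendre symbol by Euler's criterion: (143/787) ≡ 143^393 ≡ 786 (mod 787), i.e. (143/787) = -1.
(143/787) = -1, so 787 is inert.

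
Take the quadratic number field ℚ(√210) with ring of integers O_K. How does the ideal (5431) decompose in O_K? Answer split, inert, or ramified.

210 mod 4 = 2, hence disc K = 4·210 = 840 and O_K = ℤ[√210].
5431 ∤ 840, so 5431 is unramified.
(210/5431) = 210^2715 mod 5431 = 5430, giving Legendre symbol -1.
d is a non-residue mod p, hence 5431 remains inert in O_K.

p is inert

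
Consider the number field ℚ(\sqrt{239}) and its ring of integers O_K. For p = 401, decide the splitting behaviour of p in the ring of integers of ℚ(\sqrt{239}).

Since 239 ≢ 1 mod 4, the ring of integers is ℤ[√239] with discriminant 4·239 = 956.
Since gcd(401, 956) = 1 the prime 401 does not ramify.
(239/401) = 239^200 mod 401 = 1, giving Legendre symbol 1.
d is a quadratic residue mod p, hence 401 splits in O_K.

splits completely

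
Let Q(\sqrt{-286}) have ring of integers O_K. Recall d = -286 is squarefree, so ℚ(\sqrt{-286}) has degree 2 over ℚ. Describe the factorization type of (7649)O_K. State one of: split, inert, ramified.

7649 remains inert

-286 mod 4 = 2, hence disc K = 4·(-286) = -1144 and O_K = ℤ[√-286].
7649 ∤ -1144, so 7649 is unramified.
Legendre symbol by Euler's criterion: (-286/7649) ≡ (-286)^3824 ≡ 7648 (mod 7649), i.e. (-286/7649) = -1.
d is a non-residue mod p, hence 7649 remains inert in O_K.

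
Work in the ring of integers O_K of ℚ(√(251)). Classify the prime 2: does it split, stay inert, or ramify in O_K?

p ramifies

Since 251 ≢ 1 mod 4, the ring of integers is ℤ[√251] with discriminant 4·251 = 1004.
2 divides disc(K) = 1004, so 2 ramifies.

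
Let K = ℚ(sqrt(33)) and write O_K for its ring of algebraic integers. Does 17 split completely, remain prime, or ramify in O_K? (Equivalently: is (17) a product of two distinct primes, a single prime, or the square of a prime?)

split — (17) = 𝔭₁𝔭₂ with 𝔭₁ ≠ 𝔭₂

Since 33 ≡ 1 mod 4, the ring of integers is ℤ[(1+√33)/2] with discriminant 33.
disc(K) = 33 is not divisible by 17; 17 is unramified.
Compute (33/17) via Euler: 16^((17-1)/2) mod 17 = 1, so (33/17) = 1.
d is a quadratic residue mod p, hence 17 splits in O_K.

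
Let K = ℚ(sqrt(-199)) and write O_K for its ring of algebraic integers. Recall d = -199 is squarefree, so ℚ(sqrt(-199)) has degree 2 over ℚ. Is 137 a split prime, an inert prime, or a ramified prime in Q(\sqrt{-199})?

-199 mod 4 = 1, hence disc K = -199 and O_K = ℤ[(1+√-199)/2].
Since gcd(137, -199) = 1 the prime 137 does not ramify.
Legendre symbol by Euler's criterion: (-199/137) ≡ (-199)^68 ≡ 136 (mod 137), i.e. (-199/137) = -1.
(-199/137) = -1, so 137 is inert.

remains prime (inert)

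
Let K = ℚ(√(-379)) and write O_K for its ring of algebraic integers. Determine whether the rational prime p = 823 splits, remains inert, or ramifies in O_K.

-379 mod 4 = 1, hence disc K = -379 and O_K = ℤ[(1+√-379)/2].
Since gcd(823, -379) = 1 the prime 823 does not ramify.
Compute (-379/823) via Euler: 444^((823-1)/2) mod 823 = 822, so (-379/823) = -1.
Legendre symbol -1 ⇒ 823 is inert.

inert — (823) stays prime in O_K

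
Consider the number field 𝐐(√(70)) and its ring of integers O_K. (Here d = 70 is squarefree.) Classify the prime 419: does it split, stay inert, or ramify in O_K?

p is inert

70 mod 4 = 2, hence disc K = 4·70 = 280 and O_K = ℤ[√70].
Since gcd(419, 280) = 1 the prime 419 does not ramify.
(70/419) = 70^209 mod 419 = 418, giving Legendre symbol -1.
(70/419) = -1, so 419 is inert.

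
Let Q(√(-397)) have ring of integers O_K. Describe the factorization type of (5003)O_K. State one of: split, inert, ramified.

5003 splits in O_K

-397 mod 4 = 3, hence disc K = 4·(-397) = -1588 and O_K = ℤ[√-397].
5003 ∤ -1588, so 5003 is unramified.
Euler's criterion: (-397)^2501 mod 5003 = 1. Thus (-397|5003) = 1.
Legendre symbol 1 ⇒ 5003 is split.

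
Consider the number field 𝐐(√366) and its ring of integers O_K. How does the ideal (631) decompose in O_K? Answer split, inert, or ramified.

Since 366 ≢ 1 mod 4, the ring of integers is ℤ[√366] with discriminant 4·366 = 1464.
disc(K) = 1464 is not divisible by 631; 631 is unramified.
Euler's criterion: 366^315 mod 631 = 1. Thus (366|631) = 1.
d is a quadratic residue mod p, hence 631 splits in O_K.

split — (631) = 𝔭₁𝔭₂ with 𝔭₁ ≠ 𝔭₂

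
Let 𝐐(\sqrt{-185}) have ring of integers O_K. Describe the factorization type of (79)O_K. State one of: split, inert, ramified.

p splits

Since -185 ≢ 1 mod 4, the ring of integers is ℤ[√-185] with discriminant 4·(-185) = -740.
Since gcd(79, -740) = 1 the prime 79 does not ramify.
Legendre symbol by Euler's criterion: (-185/79) ≡ (-185)^39 ≡ 1 (mod 79), i.e. (-185/79) = 1.
d is a quadratic residue mod p, hence 79 splits in O_K.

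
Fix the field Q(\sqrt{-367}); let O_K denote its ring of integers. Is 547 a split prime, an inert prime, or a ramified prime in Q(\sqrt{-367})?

547 remains inert

d = -367 ≡ 1 (mod 4), so O_K = ℤ[(1+√-367)/2] and disc(K) = d = -367.
Since gcd(547, -367) = 1 the prime 547 does not ramify.
Compute (-367/547) via Euler: 180^((547-1)/2) mod 547 = 546, so (-367/547) = -1.
(-367/547) = -1, so 547 is inert.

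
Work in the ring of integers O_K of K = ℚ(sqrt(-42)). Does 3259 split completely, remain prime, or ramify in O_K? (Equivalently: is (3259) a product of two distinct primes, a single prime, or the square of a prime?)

p splits

-42 mod 4 = 2, hence disc K = 4·(-42) = -168 and O_K = ℤ[√-42].
disc(K) = -168 is not divisible by 3259; 3259 is unramified.
Compute (-42/3259) via Euler: 3217^((3259-1)/2) mod 3259 = 1, so (-42/3259) = 1.
(-42/3259) = 1, so 3259 splits.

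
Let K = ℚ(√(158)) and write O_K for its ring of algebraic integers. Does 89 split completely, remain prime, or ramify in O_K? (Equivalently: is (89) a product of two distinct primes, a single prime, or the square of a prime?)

splits completely

d = 158 ≡ 2 (mod 4), so O_K = ℤ[√158] and disc(K) = 4d = 632.
Since gcd(89, 632) = 1 the prime 89 does not ramify.
Compute (158/89) via Euler: 69^((89-1)/2) mod 89 = 1, so (158/89) = 1.
(158/89) = 1, so 89 splits.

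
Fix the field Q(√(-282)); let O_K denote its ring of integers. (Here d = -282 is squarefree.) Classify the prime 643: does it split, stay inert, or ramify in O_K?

-282 mod 4 = 2, hence disc K = 4·(-282) = -1128 and O_K = ℤ[√-282].
643 ∤ -1128, so 643 is unramified.
Euler's criterion: (-282)^321 mod 643 = 1. Thus (-282|643) = 1.
d is a quadratic residue mod p, hence 643 splits in O_K.

split — (643) = 𝔭₁𝔭₂ with 𝔭₁ ≠ 𝔭₂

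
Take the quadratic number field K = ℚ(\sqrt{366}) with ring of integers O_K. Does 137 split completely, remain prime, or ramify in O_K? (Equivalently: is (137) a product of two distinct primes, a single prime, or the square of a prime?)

Since 366 ≢ 1 mod 4, the ring of integers is ℤ[√366] with discriminant 4·366 = 1464.
137 ∤ 1464, so 137 is unramified.
(366/137) = 92^68 mod 137 = 136, giving Legendre symbol -1.
Legendre symbol -1 ⇒ 137 is inert.

p is inert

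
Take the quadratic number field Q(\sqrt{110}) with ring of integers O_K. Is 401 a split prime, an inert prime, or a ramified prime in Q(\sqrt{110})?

Since 110 ≢ 1 mod 4, the ring of integers is ℤ[√110] with discriminant 4·110 = 440.
Since gcd(401, 440) = 1 the prime 401 does not ramify.
Euler's criterion: 110^200 mod 401 = 1. Thus (110|401) = 1.
(110/401) = 1, so 401 splits.

splits completely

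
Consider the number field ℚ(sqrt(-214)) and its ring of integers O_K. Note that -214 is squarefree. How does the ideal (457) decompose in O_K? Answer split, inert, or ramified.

Since -214 ≢ 1 mod 4, the ring of integers is ℤ[√-214] with discriminant 4·(-214) = -856.
disc(K) = -856 is not divisible by 457; 457 is unramified.
Euler's criterion: (-214)^228 mod 457 = 1. Thus (-214|457) = 1.
Legendre symbol 1 ⇒ 457 is split.

split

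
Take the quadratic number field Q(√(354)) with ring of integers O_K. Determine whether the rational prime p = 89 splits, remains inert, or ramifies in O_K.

354 mod 4 = 2, hence disc K = 4·354 = 1416 and O_K = ℤ[√354].
89 ∤ 1416, so 89 is unramified.
Compute (354/89) via Euler: 87^((89-1)/2) mod 89 = 1, so (354/89) = 1.
(354/89) = 1, so 89 splits.

splits completely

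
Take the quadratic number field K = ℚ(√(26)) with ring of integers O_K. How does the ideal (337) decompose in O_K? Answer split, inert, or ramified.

splits completely

d = 26 ≡ 2 (mod 4), so O_K = ℤ[√26] and disc(K) = 4d = 104.
337 ∤ 104, so 337 is unramified.
Euler's criterion: 26^168 mod 337 = 1. Thus (26|337) = 1.
(26/337) = 1, so 337 splits.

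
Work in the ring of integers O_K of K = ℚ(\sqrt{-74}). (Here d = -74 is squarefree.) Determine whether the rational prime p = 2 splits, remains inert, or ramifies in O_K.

-74 mod 4 = 2, hence disc K = 4·(-74) = -296 and O_K = ℤ[√-74].
2 divides disc(K) = -296, so 2 ramifies.

p ramifies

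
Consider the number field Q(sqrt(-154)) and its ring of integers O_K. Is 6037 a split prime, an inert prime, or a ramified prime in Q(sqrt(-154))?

splits completely

d = -154 ≡ 2 (mod 4), so O_K = ℤ[√-154] and disc(K) = 4d = -616.
Since gcd(6037, -616) = 1 the prime 6037 does not ramify.
Euler's criterion: (-154)^3018 mod 6037 = 1. Thus (-154|6037) = 1.
Legendre symbol 1 ⇒ 6037 is split.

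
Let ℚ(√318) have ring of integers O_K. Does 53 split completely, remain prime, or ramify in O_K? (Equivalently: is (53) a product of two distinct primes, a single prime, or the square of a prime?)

p ramifies

318 mod 4 = 2, hence disc K = 4·318 = 1272 and O_K = ℤ[√318].
disc(K) = 1272 = 53·24, so p = 53 is ramified.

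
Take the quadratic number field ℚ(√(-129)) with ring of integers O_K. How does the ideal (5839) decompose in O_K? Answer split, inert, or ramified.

Since -129 ≢ 1 mod 4, the ring of integers is ℤ[√-129] with discriminant 4·(-129) = -516.
Since gcd(5839, -516) = 1 the prime 5839 does not ramify.
Legendre symbol by Euler's criterion: (-129/5839) ≡ (-129)^2919 ≡ 1 (mod 5839), i.e. (-129/5839) = 1.
Legendre symbol 1 ⇒ 5839 is split.

5839 splits in O_K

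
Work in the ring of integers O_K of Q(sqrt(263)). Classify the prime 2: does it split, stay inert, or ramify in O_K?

2 is ramified

263 mod 4 = 3, hence disc K = 4·263 = 1052 and O_K = ℤ[√263].
2 divides disc(K) = 1052, so 2 ramifies.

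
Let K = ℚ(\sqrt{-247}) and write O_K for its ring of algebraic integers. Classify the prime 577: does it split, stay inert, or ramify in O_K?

d = -247 ≡ 1 (mod 4), so O_K = ℤ[(1+√-247)/2] and disc(K) = d = -247.
Since gcd(577, -247) = 1 the prime 577 does not ramify.
Compute (-247/577) via Euler: 330^((577-1)/2) mod 577 = 576, so (-247/577) = -1.
Legendre symbol -1 ⇒ 577 is inert.

inert — (577) stays prime in O_K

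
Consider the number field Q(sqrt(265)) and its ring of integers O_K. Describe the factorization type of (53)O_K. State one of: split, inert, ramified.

d = 265 ≡ 1 (mod 4), so O_K = ℤ[(1+√265)/2] and disc(K) = d = 265.
disc(K) = 265 = 53·5, so p = 53 is ramified.

p ramifies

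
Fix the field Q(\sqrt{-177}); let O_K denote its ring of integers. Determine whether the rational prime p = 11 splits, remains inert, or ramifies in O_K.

inert — (11) stays prime in O_K

d = -177 ≡ 3 (mod 4), so O_K = ℤ[√-177] and disc(K) = 4d = -708.
11 ∤ -708, so 11 is unramified.
Compute (-177/11) via Euler: 10^((11-1)/2) mod 11 = 10, so (-177/11) = -1.
d is a non-residue mod p, hence 11 remains inert in O_K.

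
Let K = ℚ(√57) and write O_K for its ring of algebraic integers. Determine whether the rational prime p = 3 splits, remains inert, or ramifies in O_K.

3 is ramified

57 mod 4 = 1, hence disc K = 57 and O_K = ℤ[(1+√57)/2].
3 divides disc(K) = 57, so 3 ramifies.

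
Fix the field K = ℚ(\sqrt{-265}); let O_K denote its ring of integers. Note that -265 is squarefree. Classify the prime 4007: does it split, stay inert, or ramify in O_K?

d = -265 ≡ 3 (mod 4), so O_K = ℤ[√-265] and disc(K) = 4d = -1060.
Since gcd(4007, -1060) = 1 the prime 4007 does not ramify.
(-265/4007) = 3742^2003 mod 4007 = 4006, giving Legendre symbol -1.
(-265/4007) = -1, so 4007 is inert.

inert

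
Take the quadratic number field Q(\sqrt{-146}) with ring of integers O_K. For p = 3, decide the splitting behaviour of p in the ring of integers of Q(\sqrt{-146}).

p splits

d = -146 ≡ 2 (mod 4), so O_K = ℤ[√-146] and disc(K) = 4d = -584.
Since gcd(3, -584) = 1 the prime 3 does not ramify.
Legendre symbol by Euler's criterion: (-146/3) ≡ (-146)^1 ≡ 1 (mod 3), i.e. (-146/3) = 1.
Legendre symbol 1 ⇒ 3 is split.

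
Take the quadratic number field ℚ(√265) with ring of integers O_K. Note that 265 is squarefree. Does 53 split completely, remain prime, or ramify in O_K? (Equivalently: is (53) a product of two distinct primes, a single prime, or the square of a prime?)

ramified — (53) = 𝔭²

d = 265 ≡ 1 (mod 4), so O_K = ℤ[(1+√265)/2] and disc(K) = d = 265.
53 divides disc(K) = 265, so 53 ramifies.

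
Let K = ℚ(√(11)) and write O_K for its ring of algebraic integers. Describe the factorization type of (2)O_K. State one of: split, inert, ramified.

Since 11 ≢ 1 mod 4, the ring of integers is ℤ[√11] with discriminant 4·11 = 44.
2 divides disc(K) = 44, so 2 ramifies.

ramified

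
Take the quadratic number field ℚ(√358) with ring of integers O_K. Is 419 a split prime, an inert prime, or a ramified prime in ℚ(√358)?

358 mod 4 = 2, hence disc K = 4·358 = 1432 and O_K = ℤ[√358].
419 ∤ 1432, so 419 is unramified.
Euler's criterion: 358^209 mod 419 = 1. Thus (358|419) = 1.
Legendre symbol 1 ⇒ 419 is split.

p splits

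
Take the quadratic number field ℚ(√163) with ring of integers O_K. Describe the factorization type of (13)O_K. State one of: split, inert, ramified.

inert — (13) stays prime in O_K

Since 163 ≢ 1 mod 4, the ring of integers is ℤ[√163] with discriminant 4·163 = 652.
Since gcd(13, 652) = 1 the prime 13 does not ramify.
Euler's criterion: 163^6 mod 13 = 12. Thus (163|13) = -1.
d is a non-residue mod p, hence 13 remains inert in O_K.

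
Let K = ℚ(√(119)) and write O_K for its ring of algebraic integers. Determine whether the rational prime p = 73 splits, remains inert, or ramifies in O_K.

Since 119 ≢ 1 mod 4, the ring of integers is ℤ[√119] with discriminant 4·119 = 476.
Since gcd(73, 476) = 1 the prime 73 does not ramify.
Legendre symbol by Euler's criterion: (119/73) ≡ 119^36 ≡ 1 (mod 73), i.e. (119/73) = 1.
Legendre symbol 1 ⇒ 73 is split.

split — (73) = 𝔭₁𝔭₂ with 𝔭₁ ≠ 𝔭₂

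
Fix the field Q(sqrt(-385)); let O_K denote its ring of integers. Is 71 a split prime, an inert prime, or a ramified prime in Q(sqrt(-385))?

71 remains inert

Since -385 ≢ 1 mod 4, the ring of integers is ℤ[√-385] with discriminant 4·(-385) = -1540.
71 ∤ -1540, so 71 is unramified.
Euler's criterion: (-385)^35 mod 71 = 70. Thus (-385|71) = -1.
Legendre symbol -1 ⇒ 71 is inert.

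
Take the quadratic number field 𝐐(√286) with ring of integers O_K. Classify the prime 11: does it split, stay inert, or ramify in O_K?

286 mod 4 = 2, hence disc K = 4·286 = 1144 and O_K = ℤ[√286].
11 divides disc(K) = 1144, so 11 ramifies.

ramifies in O_K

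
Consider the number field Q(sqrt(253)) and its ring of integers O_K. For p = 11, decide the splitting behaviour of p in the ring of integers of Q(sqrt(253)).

ramified — (11) = 𝔭²

d = 253 ≡ 1 (mod 4), so O_K = ℤ[(1+√253)/2] and disc(K) = d = 253.
disc(K) = 253 = 11·23, so p = 11 is ramified.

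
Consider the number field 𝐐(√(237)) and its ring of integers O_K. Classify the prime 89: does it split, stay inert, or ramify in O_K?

Since 237 ≡ 1 mod 4, the ring of integers is ℤ[(1+√237)/2] with discriminant 237.
Since gcd(89, 237) = 1 the prime 89 does not ramify.
Euler's criterion: 237^44 mod 89 = 88. Thus (237|89) = -1.
(237/89) = -1, so 89 is inert.

inert — (89) stays prime in O_K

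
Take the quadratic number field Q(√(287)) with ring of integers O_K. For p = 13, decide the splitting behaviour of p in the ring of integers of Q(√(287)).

Since 287 ≢ 1 mod 4, the ring of integers is ℤ[√287] with discriminant 4·287 = 1148.
13 ∤ 1148, so 13 is unramified.
Euler's criterion: 287^6 mod 13 = 1. Thus (287|13) = 1.
d is a quadratic residue mod p, hence 13 splits in O_K.

splits completely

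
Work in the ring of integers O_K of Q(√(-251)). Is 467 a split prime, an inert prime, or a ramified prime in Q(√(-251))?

Since -251 ≡ 1 mod 4, the ring of integers is ℤ[(1+√-251)/2] with discriminant -251.
467 ∤ -251, so 467 is unramified.
(-251/467) = 216^233 mod 467 = 466, giving Legendre symbol -1.
(-251/467) = -1, so 467 is inert.

inert — (467) stays prime in O_K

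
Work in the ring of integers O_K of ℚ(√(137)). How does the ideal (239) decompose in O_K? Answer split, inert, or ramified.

137 mod 4 = 1, hence disc K = 137 and O_K = ℤ[(1+√137)/2].
239 ∤ 137, so 239 is unramified.
Legendre symbol by Euler's criterion: (137/239) ≡ 137^119 ≡ 238 (mod 239), i.e. (137/239) = -1.
(137/239) = -1, so 239 is inert.

p is inert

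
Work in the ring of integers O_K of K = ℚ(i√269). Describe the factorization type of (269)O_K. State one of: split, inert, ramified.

p ramifies

Since -269 ≢ 1 mod 4, the ring of integers is ℤ[√-269] with discriminant 4·(-269) = -1076.
Ramification test: 269 | -1076. The prime 269 ramifies in K.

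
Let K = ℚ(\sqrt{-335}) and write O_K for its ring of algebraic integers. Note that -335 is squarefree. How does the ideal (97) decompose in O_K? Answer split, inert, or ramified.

split — (97) = 𝔭₁𝔭₂ with 𝔭₁ ≠ 𝔭₂

Since -335 ≡ 1 mod 4, the ring of integers is ℤ[(1+√-335)/2] with discriminant -335.
Since gcd(97, -335) = 1 the prime 97 does not ramify.
Legendre symbol by Euler's criterion: (-335/97) ≡ (-335)^48 ≡ 1 (mod 97), i.e. (-335/97) = 1.
Legendre symbol 1 ⇒ 97 is split.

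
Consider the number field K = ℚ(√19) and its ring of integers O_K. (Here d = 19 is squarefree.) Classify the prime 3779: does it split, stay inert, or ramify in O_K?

inert

19 mod 4 = 3, hence disc K = 4·19 = 76 and O_K = ℤ[√19].
disc(K) = 76 is not divisible by 3779; 3779 is unramified.
Compute (19/3779) via Euler: 19^((3779-1)/2) mod 3779 = 3778, so (19/3779) = -1.
Legendre symbol -1 ⇒ 3779 is inert.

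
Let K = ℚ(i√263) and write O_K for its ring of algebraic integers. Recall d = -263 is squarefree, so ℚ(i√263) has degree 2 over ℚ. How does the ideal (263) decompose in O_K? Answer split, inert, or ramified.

ramified — (263) = 𝔭²

d = -263 ≡ 1 (mod 4), so O_K = ℤ[(1+√-263)/2] and disc(K) = d = -263.
263 divides disc(K) = -263, so 263 ramifies.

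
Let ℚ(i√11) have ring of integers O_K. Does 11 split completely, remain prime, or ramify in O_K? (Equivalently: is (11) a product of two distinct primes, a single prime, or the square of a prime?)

d = -11 ≡ 1 (mod 4), so O_K = ℤ[(1+√-11)/2] and disc(K) = d = -11.
disc(K) = -11 = 11·(-1), so p = 11 is ramified.

ramifies in O_K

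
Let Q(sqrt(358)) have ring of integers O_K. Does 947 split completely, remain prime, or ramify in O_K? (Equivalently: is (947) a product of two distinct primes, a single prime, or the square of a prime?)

Since 358 ≢ 1 mod 4, the ring of integers is ℤ[√358] with discriminant 4·358 = 1432.
947 ∤ 1432, so 947 is unramified.
Legendre symbol by Euler's criterion: (358/947) ≡ 358^473 ≡ 1 (mod 947), i.e. (358/947) = 1.
d is a quadratic residue mod p, hence 947 splits in O_K.

splits completely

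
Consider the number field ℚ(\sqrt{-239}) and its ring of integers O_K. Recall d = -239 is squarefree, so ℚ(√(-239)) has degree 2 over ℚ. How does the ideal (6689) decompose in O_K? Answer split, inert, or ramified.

d = -239 ≡ 1 (mod 4), so O_K = ℤ[(1+√-239)/2] and disc(K) = d = -239.
Since gcd(6689, -239) = 1 the prime 6689 does not ramify.
Legendre symbol by Euler's criterion: (-239/6689) ≡ (-239)^3344 ≡ 6688 (mod 6689), i.e. (-239/6689) = -1.
Legendre symbol -1 ⇒ 6689 is inert.

inert — (6689) stays prime in O_K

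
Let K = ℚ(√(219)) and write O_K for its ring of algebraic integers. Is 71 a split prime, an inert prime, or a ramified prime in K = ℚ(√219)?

d = 219 ≡ 3 (mod 4), so O_K = ℤ[√219] and disc(K) = 4d = 876.
Since gcd(71, 876) = 1 the prime 71 does not ramify.
Compute (219/71) via Euler: 6^((71-1)/2) mod 71 = 1, so (219/71) = 1.
Legendre symbol 1 ⇒ 71 is split.

split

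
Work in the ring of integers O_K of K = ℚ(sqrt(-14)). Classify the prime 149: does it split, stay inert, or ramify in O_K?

remains prime (inert)

Since -14 ≢ 1 mod 4, the ring of integers is ℤ[√-14] with discriminant 4·(-14) = -56.
149 ∤ -56, so 149 is unramified.
Euler's criterion: (-14)^74 mod 149 = 148. Thus (-14|149) = -1.
Legendre symbol -1 ⇒ 149 is inert.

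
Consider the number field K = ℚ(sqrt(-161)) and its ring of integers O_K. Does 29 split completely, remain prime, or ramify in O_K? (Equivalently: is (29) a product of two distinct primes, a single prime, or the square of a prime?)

Since -161 ≢ 1 mod 4, the ring of integers is ℤ[√-161] with discriminant 4·(-161) = -644.
29 ∤ -644, so 29 is unramified.
Euler's criterion: (-161)^14 mod 29 = 1. Thus (-161|29) = 1.
Legendre symbol 1 ⇒ 29 is split.

29 splits in O_K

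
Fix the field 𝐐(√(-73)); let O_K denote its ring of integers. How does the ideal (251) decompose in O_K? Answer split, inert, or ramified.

inert

d = -73 ≡ 3 (mod 4), so O_K = ℤ[√-73] and disc(K) = 4d = -292.
disc(K) = -292 is not divisible by 251; 251 is unramified.
Legendre symbol by Euler's criterion: (-73/251) ≡ (-73)^125 ≡ 250 (mod 251), i.e. (-73/251) = -1.
(-73/251) = -1, so 251 is inert.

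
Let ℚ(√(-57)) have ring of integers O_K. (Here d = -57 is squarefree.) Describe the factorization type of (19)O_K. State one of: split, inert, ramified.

d = -57 ≡ 3 (mod 4), so O_K = ℤ[√-57] and disc(K) = 4d = -228.
19 divides disc(K) = -228, so 19 ramifies.

p ramifies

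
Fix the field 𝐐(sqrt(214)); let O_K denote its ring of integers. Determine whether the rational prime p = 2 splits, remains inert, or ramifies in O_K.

d = 214 ≡ 2 (mod 4), so O_K = ℤ[√214] and disc(K) = 4d = 856.
2 divides disc(K) = 856, so 2 ramifies.

ramified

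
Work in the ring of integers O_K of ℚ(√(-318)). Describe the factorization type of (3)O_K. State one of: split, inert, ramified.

-318 mod 4 = 2, hence disc K = 4·(-318) = -1272 and O_K = ℤ[√-318].
Ramification test: 3 | -1272. The prime 3 ramifies in K.

p ramifies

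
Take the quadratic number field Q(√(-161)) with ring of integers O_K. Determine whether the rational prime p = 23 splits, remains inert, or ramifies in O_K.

Since -161 ≢ 1 mod 4, the ring of integers is ℤ[√-161] with discriminant 4·(-161) = -644.
23 divides disc(K) = -644, so 23 ramifies.

ramified — (23) = 𝔭²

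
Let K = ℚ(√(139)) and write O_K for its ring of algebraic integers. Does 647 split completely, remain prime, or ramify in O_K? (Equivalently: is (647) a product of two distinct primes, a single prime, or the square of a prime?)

Since 139 ≢ 1 mod 4, the ring of integers is ℤ[√139] with discriminant 4·139 = 556.
647 ∤ 556, so 647 is unramified.
(139/647) = 139^323 mod 647 = 646, giving Legendre symbol -1.
(139/647) = -1, so 647 is inert.

p is inert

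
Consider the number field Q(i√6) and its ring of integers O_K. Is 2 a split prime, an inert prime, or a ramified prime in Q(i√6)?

Since -6 ≢ 1 mod 4, the ring of integers is ℤ[√-6] with discriminant 4·(-6) = -24.
Ramification test: 2 | -24. The prime 2 ramifies in K.

ramified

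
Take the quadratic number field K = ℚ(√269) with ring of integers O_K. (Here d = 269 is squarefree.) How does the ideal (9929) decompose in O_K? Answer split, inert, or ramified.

split

d = 269 ≡ 1 (mod 4), so O_K = ℤ[(1+√269)/2] and disc(K) = d = 269.
Since gcd(9929, 269) = 1 the prime 9929 does not ramify.
(269/9929) = 269^4964 mod 9929 = 1, giving Legendre symbol 1.
d is a quadratic residue mod p, hence 9929 splits in O_K.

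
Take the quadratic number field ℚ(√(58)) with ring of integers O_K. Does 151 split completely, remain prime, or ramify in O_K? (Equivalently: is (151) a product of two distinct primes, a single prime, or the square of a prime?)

d = 58 ≡ 2 (mod 4), so O_K = ℤ[√58] and disc(K) = 4d = 232.
Since gcd(151, 232) = 1 the prime 151 does not ramify.
Legendre symbol by Euler's criterion: (58/151) ≡ 58^75 ≡ 1 (mod 151), i.e. (58/151) = 1.
Legendre symbol 1 ⇒ 151 is split.

p splits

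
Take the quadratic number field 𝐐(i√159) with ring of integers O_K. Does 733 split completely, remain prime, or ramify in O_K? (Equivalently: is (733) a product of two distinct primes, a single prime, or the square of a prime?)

Since -159 ≡ 1 mod 4, the ring of integers is ℤ[(1+√-159)/2] with discriminant -159.
733 ∤ -159, so 733 is unramified.
Euler's criterion: (-159)^366 mod 733 = 1. Thus (-159|733) = 1.
d is a quadratic residue mod p, hence 733 splits in O_K.

p splits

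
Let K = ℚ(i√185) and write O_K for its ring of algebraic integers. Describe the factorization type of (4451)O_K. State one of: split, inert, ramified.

-185 mod 4 = 3, hence disc K = 4·(-185) = -740 and O_K = ℤ[√-185].
Since gcd(4451, -740) = 1 the prime 4451 does not ramify.
(-185/4451) = 4266^2225 mod 4451 = 4450, giving Legendre symbol -1.
d is a non-residue mod p, hence 4451 remains inert in O_K.

inert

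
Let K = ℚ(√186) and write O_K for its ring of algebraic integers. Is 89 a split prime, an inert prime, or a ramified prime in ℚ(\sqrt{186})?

splits completely

Since 186 ≢ 1 mod 4, the ring of integers is ℤ[√186] with discriminant 4·186 = 744.
89 ∤ 744, so 89 is unramified.
(186/89) = 8^44 mod 89 = 1, giving Legendre symbol 1.
(186/89) = 1, so 89 splits.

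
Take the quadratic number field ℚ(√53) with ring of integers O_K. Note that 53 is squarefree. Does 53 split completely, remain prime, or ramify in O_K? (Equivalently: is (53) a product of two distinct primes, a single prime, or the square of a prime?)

d = 53 ≡ 1 (mod 4), so O_K = ℤ[(1+√53)/2] and disc(K) = d = 53.
53 divides disc(K) = 53, so 53 ramifies.

ramifies in O_K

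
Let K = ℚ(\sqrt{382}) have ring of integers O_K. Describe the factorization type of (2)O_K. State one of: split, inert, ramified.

d = 382 ≡ 2 (mod 4), so O_K = ℤ[√382] and disc(K) = 4d = 1528.
disc(K) = 1528 = 2·764, so p = 2 is ramified.

ramified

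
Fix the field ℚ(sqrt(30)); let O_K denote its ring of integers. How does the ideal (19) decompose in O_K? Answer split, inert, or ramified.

split

30 mod 4 = 2, hence disc K = 4·30 = 120 and O_K = ℤ[√30].
Since gcd(19, 120) = 1 the prime 19 does not ramify.
(30/19) = 11^9 mod 19 = 1, giving Legendre symbol 1.
(30/19) = 1, so 19 splits.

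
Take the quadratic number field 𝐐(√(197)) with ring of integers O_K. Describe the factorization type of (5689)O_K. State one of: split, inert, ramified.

p splits

Since 197 ≡ 1 mod 4, the ring of integers is ℤ[(1+√197)/2] with discriminant 197.
5689 ∤ 197, so 5689 is unramified.
Compute (197/5689) via Euler: 197^((5689-1)/2) mod 5689 = 1, so (197/5689) = 1.
Legendre symbol 1 ⇒ 5689 is split.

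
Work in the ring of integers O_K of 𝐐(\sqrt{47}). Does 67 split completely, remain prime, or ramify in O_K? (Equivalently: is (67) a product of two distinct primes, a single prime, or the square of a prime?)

p splits

47 mod 4 = 3, hence disc K = 4·47 = 188 and O_K = ℤ[√47].
Since gcd(67, 188) = 1 the prime 67 does not ramify.
(47/67) = 47^33 mod 67 = 1, giving Legendre symbol 1.
d is a quadratic residue mod p, hence 67 splits in O_K.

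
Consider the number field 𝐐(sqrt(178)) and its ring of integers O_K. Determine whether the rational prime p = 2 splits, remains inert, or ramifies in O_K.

ramified

178 mod 4 = 2, hence disc K = 4·178 = 712 and O_K = ℤ[√178].
2 divides disc(K) = 712, so 2 ramifies.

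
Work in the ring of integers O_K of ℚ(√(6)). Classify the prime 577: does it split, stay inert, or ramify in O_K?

6 mod 4 = 2, hence disc K = 4·6 = 24 and O_K = ℤ[√6].
577 ∤ 24, so 577 is unramified.
Euler's criterion: 6^288 mod 577 = 1. Thus (6|577) = 1.
Legendre symbol 1 ⇒ 577 is split.

split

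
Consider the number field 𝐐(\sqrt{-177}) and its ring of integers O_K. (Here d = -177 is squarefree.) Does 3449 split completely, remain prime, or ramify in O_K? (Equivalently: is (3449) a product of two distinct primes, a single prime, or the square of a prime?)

inert — (3449) stays prime in O_K

d = -177 ≡ 3 (mod 4), so O_K = ℤ[√-177] and disc(K) = 4d = -708.
3449 ∤ -708, so 3449 is unramified.
(-177/3449) = 3272^1724 mod 3449 = 3448, giving Legendre symbol -1.
Legendre symbol -1 ⇒ 3449 is inert.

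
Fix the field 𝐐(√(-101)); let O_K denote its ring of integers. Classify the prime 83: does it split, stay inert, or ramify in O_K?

d = -101 ≡ 3 (mod 4), so O_K = ℤ[√-101] and disc(K) = 4d = -404.
83 ∤ -404, so 83 is unramified.
Legendre symbol by Euler's criterion: (-101/83) ≡ (-101)^41 ≡ 1 (mod 83), i.e. (-101/83) = 1.
d is a quadratic residue mod p, hence 83 splits in O_K.

83 splits in O_K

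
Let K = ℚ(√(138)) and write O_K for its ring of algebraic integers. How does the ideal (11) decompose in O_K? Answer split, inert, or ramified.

d = 138 ≡ 2 (mod 4), so O_K = ℤ[√138] and disc(K) = 4d = 552.
disc(K) = 552 is not divisible by 11; 11 is unramified.
Legendre symbol by Euler's criterion: (138/11) ≡ 138^5 ≡ 10 (mod 11), i.e. (138/11) = -1.
Legendre symbol -1 ⇒ 11 is inert.

11 remains inert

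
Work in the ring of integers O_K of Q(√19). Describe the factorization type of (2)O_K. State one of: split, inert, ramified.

Since 19 ≢ 1 mod 4, the ring of integers is ℤ[√19] with discriminant 4·19 = 76.
Ramification test: 2 | 76. The prime 2 ramifies in K.

ramifies in O_K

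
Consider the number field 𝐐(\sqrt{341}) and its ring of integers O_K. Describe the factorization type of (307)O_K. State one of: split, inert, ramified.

inert

Since 341 ≡ 1 mod 4, the ring of integers is ℤ[(1+√341)/2] with discriminant 341.
disc(K) = 341 is not divisible by 307; 307 is unramified.
Euler's criterion: 341^153 mod 307 = 306. Thus (341|307) = -1.
(341/307) = -1, so 307 is inert.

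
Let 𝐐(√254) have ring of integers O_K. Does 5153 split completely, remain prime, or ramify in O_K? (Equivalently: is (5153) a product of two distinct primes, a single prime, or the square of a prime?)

splits completely

Since 254 ≢ 1 mod 4, the ring of integers is ℤ[√254] with discriminant 4·254 = 1016.
5153 ∤ 1016, so 5153 is unramified.
Euler's criterion: 254^2576 mod 5153 = 1. Thus (254|5153) = 1.
d is a quadratic residue mod p, hence 5153 splits in O_K.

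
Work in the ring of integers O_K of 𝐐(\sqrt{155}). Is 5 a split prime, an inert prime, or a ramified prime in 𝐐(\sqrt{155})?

ramified

155 mod 4 = 3, hence disc K = 4·155 = 620 and O_K = ℤ[√155].
disc(K) = 620 = 5·124, so p = 5 is ramified.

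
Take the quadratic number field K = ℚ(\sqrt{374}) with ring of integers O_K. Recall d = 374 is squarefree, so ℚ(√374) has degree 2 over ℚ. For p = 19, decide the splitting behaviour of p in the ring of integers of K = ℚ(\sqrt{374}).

Since 374 ≢ 1 mod 4, the ring of integers is ℤ[√374] with discriminant 4·374 = 1496.
Since gcd(19, 1496) = 1 the prime 19 does not ramify.
(374/19) = 13^9 mod 19 = 18, giving Legendre symbol -1.
d is a non-residue mod p, hence 19 remains inert in O_K.

p is inert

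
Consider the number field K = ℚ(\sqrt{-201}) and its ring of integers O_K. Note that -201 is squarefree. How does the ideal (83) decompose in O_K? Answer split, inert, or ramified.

split

Since -201 ≢ 1 mod 4, the ring of integers is ℤ[√-201] with discriminant 4·(-201) = -804.
Since gcd(83, -804) = 1 the prime 83 does not ramify.
(-201/83) = 48^41 mod 83 = 1, giving Legendre symbol 1.
(-201/83) = 1, so 83 splits.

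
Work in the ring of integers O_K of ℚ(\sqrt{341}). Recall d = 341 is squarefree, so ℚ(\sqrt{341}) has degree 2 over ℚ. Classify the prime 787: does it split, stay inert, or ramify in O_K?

Since 341 ≡ 1 mod 4, the ring of integers is ℤ[(1+√341)/2] with discriminant 341.
disc(K) = 341 is not divisible by 787; 787 is unramified.
Compute (341/787) via Euler: 341^((787-1)/2) mod 787 = 1, so (341/787) = 1.
Legendre symbol 1 ⇒ 787 is split.

splits completely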